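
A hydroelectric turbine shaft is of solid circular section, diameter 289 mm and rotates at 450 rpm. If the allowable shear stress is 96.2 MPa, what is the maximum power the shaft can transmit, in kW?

21500 kW

J = πd⁴/32 = π(0.289)⁴/32 = 6.848×10^-4 m⁴.
T_max = τ_allow·J/r = 9.62×10^7 × 6.848×10^-4 / 0.144 = 455900 N·m.
ω = 2π·450/60 = 47.12 rad/s, so P_max = T_max·ω = 2.149×10^7 W.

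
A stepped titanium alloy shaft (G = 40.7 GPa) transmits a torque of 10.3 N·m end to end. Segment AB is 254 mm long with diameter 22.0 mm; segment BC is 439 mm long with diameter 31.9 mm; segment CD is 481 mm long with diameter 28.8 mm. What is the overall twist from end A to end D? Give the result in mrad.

J_AB = π(0.0220)⁴/32 = 2.30×10^-8 m⁴; J_BC = π(0.0319)⁴/32 = 1.02×10^-7 m⁴; J_CD = π(0.0288)⁴/32 = 6.75×10^-8 m⁴.
θ = (T/G)·Σ L_i/J_i = (10.30/40.7×10⁹)·(0.254/2.30×10^-8 + 0.439/1.02×10^-7 + 0.481/6.75×10^-8) = 5.690×10^-3 rad.

5.69 mrad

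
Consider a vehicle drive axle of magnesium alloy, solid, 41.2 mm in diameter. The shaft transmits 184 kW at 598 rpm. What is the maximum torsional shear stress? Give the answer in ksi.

ω = 2π·598/60 = 62.62 rad/s, so T = P/ω = 184×10³ / 62.62 = 2938 N·m.
J = πd⁴/32 = π(0.0412)⁴/32 = 2.829×10^-7 m⁴.
τ_max = T·r/J = 2938 × 0.0206 / 2.829×10^-7 = 2.140×10^8 Pa.

31.0 ksi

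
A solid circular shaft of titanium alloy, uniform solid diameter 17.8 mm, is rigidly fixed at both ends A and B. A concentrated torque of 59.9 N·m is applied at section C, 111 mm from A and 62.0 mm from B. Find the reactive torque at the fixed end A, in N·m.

With uniform GJ and both ends fixed, compatibility θ_AC = θ_CB gives T_A·a = T_B·b, together with T_A + T_B = T₀.
T_A = T₀·b/(a+b) = 59.90·62.0/173.0 = 21.47 N·m; T_B = 38.43 N·m.

21.5 N·m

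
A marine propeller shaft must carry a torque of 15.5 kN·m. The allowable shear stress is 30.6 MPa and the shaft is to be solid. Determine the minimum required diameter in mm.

137 mm

For a solid shaft τ_max = 16T/(πd³), so d = (16T/(π τ_allow))^(1/3) = (16·15500/(π·3.06×10^7))^(1/3) = 0.1371 m.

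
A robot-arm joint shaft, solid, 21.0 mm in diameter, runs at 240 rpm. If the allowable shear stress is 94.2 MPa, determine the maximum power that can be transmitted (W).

4310 W

J = πd⁴/32 = π(0.0210)⁴/32 = 1.909×10^-8 m⁴.
T_max = τ_allow·J/r = 9.42×10^7 × 1.909×10^-8 / 0.0105 = 171.3 N·m.
ω = 2π·240/60 = 25.13 rad/s, so P_max = T_max·ω = 4305 W.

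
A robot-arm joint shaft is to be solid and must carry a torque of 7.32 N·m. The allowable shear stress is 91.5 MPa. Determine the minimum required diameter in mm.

For a solid shaft τ_max = 16T/(πd³), so d = (16T/(π τ_allow))^(1/3) = (16·7.320/(π·9.15×10^7))^(1/3) = 0.007413 m.

7.41 mm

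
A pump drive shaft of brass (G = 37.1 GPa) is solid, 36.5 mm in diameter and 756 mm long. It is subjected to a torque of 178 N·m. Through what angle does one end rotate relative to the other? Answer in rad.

0.0208 rad

J = πd⁴/32 = π(0.0365)⁴/32 = 1.742×10^-7 m⁴.
θ = T·L/(G·J) = 178.0 × 0.756 / (37.1×10⁹ × 1.742×10^-7) = 0.02082 rad.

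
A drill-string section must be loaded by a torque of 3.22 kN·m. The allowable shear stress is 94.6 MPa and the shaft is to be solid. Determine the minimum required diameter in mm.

For a solid shaft τ_max = 16T/(πd³), so d = (16T/(π τ_allow))^(1/3) = (16·3220/(π·9.46×10^7))^(1/3) = 0.05576 m.

55.8 mm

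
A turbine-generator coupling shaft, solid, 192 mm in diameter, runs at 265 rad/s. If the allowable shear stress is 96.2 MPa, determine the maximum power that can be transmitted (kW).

J = πd⁴/32 = π(0.192)⁴/32 = 1.334×10^-4 m⁴.
T_max = τ_allow·J/r = 9.62×10^7 × 1.334×10^-4 / 0.0960 = 133700 N·m.
ω = 265 rad/s, so P_max = T_max·ω = 3.543×10^7 W.

35400 kW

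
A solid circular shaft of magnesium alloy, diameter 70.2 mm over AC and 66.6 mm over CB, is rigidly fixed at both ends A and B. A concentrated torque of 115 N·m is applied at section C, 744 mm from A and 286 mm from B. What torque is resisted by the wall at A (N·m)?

37.0 N·m

Compatibility: T_A·a/J_AC = T_B·b/J_CB with T_A + T_B = T₀.
J_AC = 2.38×10^-6 m⁴, J_CB = 1.93×10^-6 m⁴, so T_A = T₀·(J_AC/a)/((J_AC/a)+(J_CB/b)) = 37.01 N·m, T_B = 77.99 N·m.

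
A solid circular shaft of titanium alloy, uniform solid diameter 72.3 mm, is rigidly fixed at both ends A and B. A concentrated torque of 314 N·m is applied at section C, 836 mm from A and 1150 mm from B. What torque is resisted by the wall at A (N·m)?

182 N·m

With uniform GJ and both ends fixed, compatibility θ_AC = θ_CB gives T_A·a = T_B·b, together with T_A + T_B = T₀.
T_A = T₀·b/(a+b) = 314.0·1150/1986 = 181.8 N·m; T_B = 132.2 N·m.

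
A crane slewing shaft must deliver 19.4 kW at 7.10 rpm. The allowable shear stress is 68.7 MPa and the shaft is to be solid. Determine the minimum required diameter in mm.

125 mm

ω = 2π·7.10/60 = 0.7435 rad/s, so T = P/ω = 19.4×10³ / 0.7435 = 26090 N·m.
For a solid shaft τ_max = 16T/(πd³), so d = (16T/(π τ_allow))^(1/3) = (16·26090/(π·6.87×10^7))^(1/3) = 0.1246 m.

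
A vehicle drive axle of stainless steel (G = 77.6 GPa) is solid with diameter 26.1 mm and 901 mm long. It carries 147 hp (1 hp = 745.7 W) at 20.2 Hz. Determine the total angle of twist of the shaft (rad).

ω = 2π·20.2 = 126.9 rad/s, so T = P/ω = 147×745.7 / 126.9 = 863.7 N·m.
J = πd⁴/32 = π(0.0261)⁴/32 = 4.556×10^-8 m⁴.
θ = T·L/(G·J) = 863.7 × 0.901 / (77.6×10⁹ × 4.556×10^-8) = 0.2201 rad.

0.220 rad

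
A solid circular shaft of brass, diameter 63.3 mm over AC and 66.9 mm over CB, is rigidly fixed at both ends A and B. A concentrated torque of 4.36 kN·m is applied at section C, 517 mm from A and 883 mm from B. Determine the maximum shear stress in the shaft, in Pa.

5.06e7 Pa

Compatibility: T_A·a/J_AC = T_B·b/J_CB with T_A + T_B = T₀.
J_AC = 1.58×10^-6 m⁴, J_CB = 1.97×10^-6 m⁴, so T_A = T₀·(J_AC/a)/((J_AC/a)+(J_CB/b)) = 2520 N·m, T_B = 1840 N·m.
τ in each portion: τ_AC = 5.06×10^7 Pa, τ_CB = 3.13×10^7 Pa; maximum is in AC.
τ_max = T_AC·r/J = 2520·0.0316/1.58×10^-6 = 5.059×10^7 Pa.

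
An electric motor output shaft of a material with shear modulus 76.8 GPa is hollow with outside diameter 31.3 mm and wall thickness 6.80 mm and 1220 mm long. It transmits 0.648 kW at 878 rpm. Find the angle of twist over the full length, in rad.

0.00132 rad

ω = 2π·878/60 = 91.94 rad/s, so T = P/ω = 0.648×10³ / 91.94 = 7.048 N·m.
J = π(d_o⁴ − d_i⁴)/32 = π(0.0313⁴ − 0.0177⁴)/32 = 8.459×10^-8 m⁴.
θ = T·L/(G·J) = 7.048 × 1.22 / (76.8×10⁹ × 8.459×10^-8) = 1.323×10^-3 rad.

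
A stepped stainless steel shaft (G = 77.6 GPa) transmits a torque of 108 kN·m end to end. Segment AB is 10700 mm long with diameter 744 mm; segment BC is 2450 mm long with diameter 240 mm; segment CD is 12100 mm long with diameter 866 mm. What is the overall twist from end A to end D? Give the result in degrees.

0.646°

J_AB = π(0.744)⁴/32 = 0.0301 m⁴; J_BC = π(0.240)⁴/32 = 3.26×10^-4 m⁴; J_CD = π(0.866)⁴/32 = 0.0552 m⁴.
θ = (T/G)·Σ L_i/J_i = (108000/77.6×10⁹)·(10.7/0.0301 + 2.45/3.26×10^-4 + 12.1/0.0552) = 0.01127 rad.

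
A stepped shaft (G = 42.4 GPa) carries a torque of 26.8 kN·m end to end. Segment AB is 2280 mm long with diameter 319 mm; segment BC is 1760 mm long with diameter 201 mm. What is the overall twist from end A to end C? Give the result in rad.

0.00836 rad

J_AB = π(0.319)⁴/32 = 1.02×10^-3 m⁴; J_BC = π(0.201)⁴/32 = 1.60×10^-4 m⁴.
θ = (T/G)·Σ L_i/J_i = (26800/42.4×10⁹)·(2.28/1.02×10^-3 + 1.76/1.60×10^-4) = 8.360×10^-3 rad.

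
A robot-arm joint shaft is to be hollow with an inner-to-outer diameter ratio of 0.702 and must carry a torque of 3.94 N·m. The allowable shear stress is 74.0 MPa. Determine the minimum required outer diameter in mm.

For a hollow shaft with d_i/d_o = 0.702: τ_max = 16T/(π d_o³ (1−k⁴)), so d_o = [16T/(π τ_allow (1−k⁴))]^(1/3) = [16·3.940/(π·7.40×10^7·0.7571)]^(1/3) = 0.007102 m.

7.10 mm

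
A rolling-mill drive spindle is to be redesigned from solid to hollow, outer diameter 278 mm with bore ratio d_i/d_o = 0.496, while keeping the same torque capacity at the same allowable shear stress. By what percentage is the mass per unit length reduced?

21.4 %

Equal τ_max and T ⇒ the solid shaft needs d_s³ = d_o³(1−k⁴), so d_s = 278·(1−0.496⁴)^(1/3) = 272.3 mm.
Area ratio A_h/A_s = d_o²(1−k²)/d_s² = (1−k²)/(1−k⁴)^(2/3) = 0.7860.
Mass saving = 1 − 0.7860 = 21.4 %.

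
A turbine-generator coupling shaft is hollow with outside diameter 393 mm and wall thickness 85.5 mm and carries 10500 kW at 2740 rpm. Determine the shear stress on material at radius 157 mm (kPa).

2730 kPa

ω = 2π·2740/60 = 286.9 rad/s, so T = P/ω = 10500×10³ / 286.9 = 36590 N·m.
J = π(d_o⁴ − d_i⁴)/32 = π(0.393⁴ − 0.222⁴)/32 = 2.103×10^-3 m⁴.
Shear stress varies linearly with radius: τ = T·r/J = 36590 × 0.157 / 2.103×10^-3 = 2.731×10^6 Pa.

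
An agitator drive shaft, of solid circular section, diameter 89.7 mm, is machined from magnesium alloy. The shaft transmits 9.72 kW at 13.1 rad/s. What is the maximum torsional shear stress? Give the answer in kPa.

5240 kPa

ω = 13.1 rad/s, so T = P/ω = 9.72×10³ / 13.10 = 742.0 N·m.
J = πd⁴/32 = π(0.0897)⁴/32 = 6.356×10^-6 m⁴.
τ_max = T·r/J = 742.0 × 0.0449 / 6.356×10^-6 = 5.236×10^6 Pa.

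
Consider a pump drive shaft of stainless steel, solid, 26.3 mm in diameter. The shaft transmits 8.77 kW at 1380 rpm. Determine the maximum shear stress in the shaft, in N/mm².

ω = 2π·1380/60 = 144.5 rad/s, so T = P/ω = 8.77×10³ / 144.5 = 60.69 N·m.
J = πd⁴/32 = π(0.0263)⁴/32 = 4.697×10^-8 m⁴.
τ_max = T·r/J = 60.69 × 0.0132 / 4.697×10^-8 = 1.699×10^7 Pa.

17.0 N/mm²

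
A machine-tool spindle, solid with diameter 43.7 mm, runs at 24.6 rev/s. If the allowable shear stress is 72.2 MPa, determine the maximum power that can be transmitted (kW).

183 kW

J = πd⁴/32 = π(0.0437)⁴/32 = 3.580×10^-7 m⁴.
T_max = τ_allow·J/r = 7.22×10^7 × 3.580×10^-7 / 0.0219 = 1183 N·m.
ω = 2π·24.6 = 154.6 rad/s, so P_max = T_max·ω = 1.829×10^5 W.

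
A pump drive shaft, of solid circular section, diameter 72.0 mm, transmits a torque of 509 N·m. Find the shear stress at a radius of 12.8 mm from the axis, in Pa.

2.47e6 Pa

J = πd⁴/32 = π(0.0720)⁴/32 = 2.638×10^-6 m⁴.
Shear stress varies linearly with radius: τ = T·r/J = 509.0 × 0.0128 / 2.638×10^-6 = 2.469×10^6 Pa.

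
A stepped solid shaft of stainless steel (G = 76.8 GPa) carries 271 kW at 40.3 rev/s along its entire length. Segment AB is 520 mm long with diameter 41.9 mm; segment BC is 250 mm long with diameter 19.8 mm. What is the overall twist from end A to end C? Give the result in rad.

0.255 rad

ω = 2π·40.3 = 253.2 rad/s, so T = P/ω = 271×10³ / 253.2 = 1070 N·m.
J_AB = π(0.0419)⁴/32 = 3.03×10^-7 m⁴; J_BC = π(0.0198)⁴/32 = 1.51×10^-8 m⁴.
θ = (T/G)·Σ L_i/J_i = (1070/76.8×10⁹)·(0.520/3.03×10^-7 + 0.250/1.51×10^-8) = 0.2548 rad.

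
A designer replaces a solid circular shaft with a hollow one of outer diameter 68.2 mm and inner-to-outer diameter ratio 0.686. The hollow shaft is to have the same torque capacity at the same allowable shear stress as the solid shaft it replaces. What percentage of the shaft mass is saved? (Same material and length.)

Equal τ_max and T ⇒ the solid shaft needs d_s³ = d_o³(1−k⁴), so d_s = 68.2·(1−0.686⁴)^(1/3) = 62.74 mm.
Area ratio A_h/A_s = d_o²(1−k²)/d_s² = (1−k²)/(1−k⁴)^(2/3) = 0.6256.
Mass saving = 1 − 0.6256 = 37.4 %.

37.4 %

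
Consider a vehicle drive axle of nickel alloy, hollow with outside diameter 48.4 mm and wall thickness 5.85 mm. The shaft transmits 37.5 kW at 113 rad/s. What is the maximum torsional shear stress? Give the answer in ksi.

3.23 ksi

ω = 113 rad/s, so T = P/ω = 37.5×10³ / 113.0 = 331.9 N·m.
J = π(d_o⁴ − d_i⁴)/32 = π(0.0484⁴ − 0.0367⁴)/32 = 3.606×10^-7 m⁴.
τ_max = T·r/J = 331.9 × 0.0242 / 3.606×10^-7 = 2.227×10^7 Pa.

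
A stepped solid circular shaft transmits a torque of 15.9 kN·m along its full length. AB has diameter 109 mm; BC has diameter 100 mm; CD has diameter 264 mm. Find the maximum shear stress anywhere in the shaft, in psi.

Under the same torque, τ_max = 16T/(πd³) is largest where d is smallest — segment BC (d = 100 mm).
τ_max = 16·15900/(π·(0.100)³) = 8.098×10^7 Pa.

11700 psi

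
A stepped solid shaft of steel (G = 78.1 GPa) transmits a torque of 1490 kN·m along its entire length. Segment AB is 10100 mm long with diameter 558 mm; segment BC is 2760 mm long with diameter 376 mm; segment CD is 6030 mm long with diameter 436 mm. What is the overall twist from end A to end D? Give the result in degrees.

4.56°

J_AB = π(0.558)⁴/32 = 9.52×10^-3 m⁴; J_BC = π(0.376)⁴/32 = 1.96×10^-3 m⁴; J_CD = π(0.436)⁴/32 = 3.55×10^-3 m⁴.
θ = (T/G)·Σ L_i/J_i = (1.490e6/78.1×10⁹)·(10.1/9.52×10^-3 + 2.76/1.96×10^-3 + 6.03/3.55×10^-3) = 0.07951 rad.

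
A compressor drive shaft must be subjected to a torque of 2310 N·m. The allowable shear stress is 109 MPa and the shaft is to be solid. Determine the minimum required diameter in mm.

47.6 mm

For a solid shaft τ_max = 16T/(πd³), so d = (16T/(π τ_allow))^(1/3) = (16·2310/(π·1.09×10^8))^(1/3) = 0.04761 m.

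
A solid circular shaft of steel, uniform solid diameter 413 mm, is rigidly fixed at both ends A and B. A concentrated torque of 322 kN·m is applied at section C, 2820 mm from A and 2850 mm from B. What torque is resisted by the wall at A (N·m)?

162000 N·m

With uniform GJ and both ends fixed, compatibility θ_AC = θ_CB gives T_A·a = T_B·b, together with T_A + T_B = T₀.
T_A = T₀·b/(a+b) = 322000·2850/5670 = 161900 N·m; T_B = 160100 N·m.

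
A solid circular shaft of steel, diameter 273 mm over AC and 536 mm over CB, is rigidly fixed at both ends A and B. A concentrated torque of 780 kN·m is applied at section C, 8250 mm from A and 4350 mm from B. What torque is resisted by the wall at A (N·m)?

26700 N·m

Compatibility: T_A·a/J_AC = T_B·b/J_CB with T_A + T_B = T₀.
J_AC = 5.45×10^-4 m⁴, J_CB = 8.10×10^-3 m⁴, so T_A = T₀·(J_AC/a)/((J_AC/a)+(J_CB/b)) = 26730 N·m, T_B = 753300 N·m.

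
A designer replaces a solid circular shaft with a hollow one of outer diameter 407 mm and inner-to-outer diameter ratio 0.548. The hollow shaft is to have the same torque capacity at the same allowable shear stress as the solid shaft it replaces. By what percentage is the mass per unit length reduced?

Equal τ_max and T ⇒ the solid shaft needs d_s³ = d_o³(1−k⁴), so d_s = 407·(1−0.548⁴)^(1/3) = 394.4 mm.
Area ratio A_h/A_s = d_o²(1−k²)/d_s² = (1−k²)/(1−k⁴)^(2/3) = 0.7452.
Mass saving = 1 − 0.7452 = 25.5 %.

25.5 %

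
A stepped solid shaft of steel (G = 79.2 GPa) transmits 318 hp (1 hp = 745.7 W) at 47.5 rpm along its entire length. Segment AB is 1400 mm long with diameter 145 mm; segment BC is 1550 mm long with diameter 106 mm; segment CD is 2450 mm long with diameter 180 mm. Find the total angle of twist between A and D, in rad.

ω = 2π·47.5/60 = 4.974 rad/s, so T = P/ω = 318×745.7 / 4.974 = 47670 N·m.
J_AB = π(0.145)⁴/32 = 4.34×10^-5 m⁴; J_BC = π(0.106)⁴/32 = 1.24×10^-5 m⁴; J_CD = π(0.180)⁴/32 = 1.03×10^-4 m⁴.
θ = (T/G)·Σ L_i/J_i = (47670/79.2×10⁹)·(1.40/4.34×10^-5 + 1.55/1.24×10^-5 + 2.45/1.03×10^-4) = 0.1090 rad.

0.109 rad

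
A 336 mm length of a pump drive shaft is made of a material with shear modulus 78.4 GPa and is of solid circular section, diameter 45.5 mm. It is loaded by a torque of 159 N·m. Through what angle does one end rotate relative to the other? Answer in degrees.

0.0928°

J = πd⁴/32 = π(0.0455)⁴/32 = 4.208×10^-7 m⁴.
θ = T·L/(G·J) = 159.0 × 0.336 / (78.4×10⁹ × 4.208×10^-7) = 1.619×10^-3 rad.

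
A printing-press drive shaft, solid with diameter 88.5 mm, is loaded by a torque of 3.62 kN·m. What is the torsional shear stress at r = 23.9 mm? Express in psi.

2080 psi

J = πd⁴/32 = π(0.0885)⁴/32 = 6.022×10^-6 m⁴.
Shear stress varies linearly with radius: τ = T·r/J = 3620 × 0.0239 / 6.022×10^-6 = 1.437×10^7 Pa.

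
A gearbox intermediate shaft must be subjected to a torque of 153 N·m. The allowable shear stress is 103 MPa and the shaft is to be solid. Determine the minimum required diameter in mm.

For a solid shaft τ_max = 16T/(πd³), so d = (16T/(π τ_allow))^(1/3) = (16·153.0/(π·1.03×10^8))^(1/3) = 0.01963 m.

19.6 mm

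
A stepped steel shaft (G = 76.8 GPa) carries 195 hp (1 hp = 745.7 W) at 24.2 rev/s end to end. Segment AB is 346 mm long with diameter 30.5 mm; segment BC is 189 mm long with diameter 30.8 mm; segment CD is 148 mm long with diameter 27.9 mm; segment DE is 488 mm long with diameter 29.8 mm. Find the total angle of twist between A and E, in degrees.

10.7°

ω = 2π·24.2 = 152.1 rad/s, so T = P/ω = 195×745.7 / 152.1 = 956.3 N·m.
J_AB = π(0.0305)⁴/32 = 8.50×10^-8 m⁴; J_BC = π(0.0308)⁴/32 = 8.83×10^-8 m⁴; J_CD = π(0.0279)⁴/32 = 5.95×10^-8 m⁴; J_DE = π(0.0298)⁴/32 = 7.74×10^-8 m⁴.
θ = (T/G)·Σ L_i/J_i = (956.3/76.8×10⁹)·(0.346/8.50×10^-8 + 0.189/8.83×10^-8 + 0.148/5.95×10^-8 + 0.488/7.74×10^-8) = 0.1868 rad.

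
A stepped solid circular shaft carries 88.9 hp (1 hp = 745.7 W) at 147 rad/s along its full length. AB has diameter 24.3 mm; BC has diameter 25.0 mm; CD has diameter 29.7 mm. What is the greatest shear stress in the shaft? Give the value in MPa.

ω = 147 rad/s, so T = P/ω = 88.9×745.7 / 147.0 = 451.0 N·m.
Under the same torque, τ_max = 16T/(πd³) is largest where d is smallest — segment AB (d = 24.3 mm).
τ_max = 16·451.0/(π·(0.0243)³) = 1.601×10^8 Pa.

160 MPa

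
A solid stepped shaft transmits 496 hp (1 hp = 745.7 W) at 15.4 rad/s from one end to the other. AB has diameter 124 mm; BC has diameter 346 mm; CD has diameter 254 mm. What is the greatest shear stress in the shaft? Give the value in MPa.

ω = 15.4 rad/s, so T = P/ω = 496×745.7 / 15.40 = 24020 N·m.
Under the same torque, τ_max = 16T/(πd³) is largest where d is smallest — segment AB (d = 124 mm).
τ_max = 16·24020/(π·(0.124)³) = 6.415×10^7 Pa.

64.2 MPa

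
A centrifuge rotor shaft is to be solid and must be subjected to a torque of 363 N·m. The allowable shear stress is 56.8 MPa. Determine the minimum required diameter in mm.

31.9 mm

For a solid shaft τ_max = 16T/(πd³), so d = (16T/(π τ_allow))^(1/3) = (16·363.0/(π·5.68×10^7))^(1/3) = 0.03193 m.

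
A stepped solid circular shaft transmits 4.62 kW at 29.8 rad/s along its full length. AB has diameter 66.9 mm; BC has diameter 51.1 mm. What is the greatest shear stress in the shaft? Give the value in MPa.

5.92 MPa

ω = 29.8 rad/s, so T = P/ω = 4.62×10³ / 29.80 = 155.0 N·m.
Under the same torque, τ_max = 16T/(πd³) is largest where d is smallest — segment BC (d = 51.1 mm).
τ_max = 16·155.0/(π·(0.0511)³) = 5.917×10^6 Pa.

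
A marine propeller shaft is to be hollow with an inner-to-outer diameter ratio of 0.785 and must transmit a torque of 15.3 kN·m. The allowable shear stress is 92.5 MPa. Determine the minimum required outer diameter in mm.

For a hollow shaft with d_i/d_o = 0.785: τ_max = 16T/(π d_o³ (1−k⁴)), so d_o = [16T/(π τ_allow (1−k⁴))]^(1/3) = [16·15300/(π·9.25×10^7·0.6203)]^(1/3) = 0.1107 m.

111 mm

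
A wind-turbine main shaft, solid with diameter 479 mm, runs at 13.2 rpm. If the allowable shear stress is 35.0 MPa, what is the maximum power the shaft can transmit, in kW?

1040 kW

J = πd⁴/32 = π(0.479)⁴/32 = 5.168×10^-3 m⁴.
T_max = τ_allow·J/r = 3.50×10^7 × 5.168×10^-3 / 0.239 = 755300 N·m.
ω = 2π·13.2/60 = 1.382 rad/s, so P_max = T_max·ω = 1.044×10^6 W.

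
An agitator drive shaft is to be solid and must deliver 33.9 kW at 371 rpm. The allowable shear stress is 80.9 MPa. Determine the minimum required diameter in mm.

38.0 mm

ω = 2π·371/60 = 38.85 rad/s, so T = P/ω = 33.9×10³ / 38.85 = 872.6 N·m.
For a solid shaft τ_max = 16T/(πd³), so d = (16T/(π τ_allow))^(1/3) = (16·872.6/(π·8.09×10^7))^(1/3) = 0.03801 m.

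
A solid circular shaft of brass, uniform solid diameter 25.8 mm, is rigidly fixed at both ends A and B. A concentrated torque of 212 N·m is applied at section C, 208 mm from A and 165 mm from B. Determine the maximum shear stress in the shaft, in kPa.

With uniform GJ and both ends fixed, compatibility θ_AC = θ_CB gives T_A·a = T_B·b, together with T_A + T_B = T₀.
T_A = T₀·b/(a+b) = 212.0·165/373.0 = 93.78 N·m; T_B = 118.2 N·m.
τ in each portion: τ_AC = 2.78×10^7 Pa, τ_CB = 3.51×10^7 Pa; maximum is in CB.
τ_max = T_CB·r/J = 118.2·0.0129/4.35×10^-8 = 3.506×10^7 Pa.

35100 kPa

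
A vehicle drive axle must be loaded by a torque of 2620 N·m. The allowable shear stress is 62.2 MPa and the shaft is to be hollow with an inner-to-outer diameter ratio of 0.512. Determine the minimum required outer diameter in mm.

For a hollow shaft with d_i/d_o = 0.512: τ_max = 16T/(π d_o³ (1−k⁴)), so d_o = [16T/(π τ_allow (1−k⁴))]^(1/3) = [16·2620/(π·6.22×10^7·0.9313)]^(1/3) = 0.06130 m.

61.3 mm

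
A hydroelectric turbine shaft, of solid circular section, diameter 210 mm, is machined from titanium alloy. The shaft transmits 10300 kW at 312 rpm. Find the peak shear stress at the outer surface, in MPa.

173 MPa

ω = 2π·312/60 = 32.67 rad/s, so T = P/ω = 10300×10³ / 32.67 = 315200 N·m.
J = πd⁴/32 = π(0.210)⁴/32 = 1.909×10^-4 m⁴.
τ_max = T·r/J = 315200 × 0.105 / 1.909×10^-4 = 1.734×10^8 Pa.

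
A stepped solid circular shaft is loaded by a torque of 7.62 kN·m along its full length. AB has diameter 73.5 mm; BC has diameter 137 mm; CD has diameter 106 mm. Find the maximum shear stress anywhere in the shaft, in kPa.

Under the same torque, τ_max = 16T/(πd³) is largest where d is smallest — segment AB (d = 73.5 mm).
τ_max = 16·7620/(π·(0.0735)³) = 9.774×10^7 Pa.

97700 kPa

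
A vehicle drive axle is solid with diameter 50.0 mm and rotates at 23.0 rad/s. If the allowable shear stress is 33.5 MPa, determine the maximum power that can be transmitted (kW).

18.9 kW

J = πd⁴/32 = π(0.0500)⁴/32 = 6.136×10^-7 m⁴.
T_max = τ_allow·J/r = 3.35×10^7 × 6.136×10^-7 / 0.0250 = 822.2 N·m.
ω = 23.0 rad/s, so P_max = T_max·ω = 1.891×10^4 W.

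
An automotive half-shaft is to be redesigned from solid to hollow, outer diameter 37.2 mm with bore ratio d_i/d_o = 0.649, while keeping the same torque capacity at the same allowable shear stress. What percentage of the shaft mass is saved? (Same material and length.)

Equal τ_max and T ⇒ the solid shaft needs d_s³ = d_o³(1−k⁴), so d_s = 37.2·(1−0.649⁴)^(1/3) = 34.86 mm.
Area ratio A_h/A_s = d_o²(1−k²)/d_s² = (1−k²)/(1−k⁴)^(2/3) = 0.6593.
Mass saving = 1 − 0.6593 = 34.1 %.

34.1 %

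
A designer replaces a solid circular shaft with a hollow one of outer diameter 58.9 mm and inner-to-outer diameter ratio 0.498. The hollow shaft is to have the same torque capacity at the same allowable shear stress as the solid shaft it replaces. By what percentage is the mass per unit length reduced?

Equal τ_max and T ⇒ the solid shaft needs d_s³ = d_o³(1−k⁴), so d_s = 58.9·(1−0.498⁴)^(1/3) = 57.67 mm.
Area ratio A_h/A_s = d_o²(1−k²)/d_s² = (1−k²)/(1−k⁴)^(2/3) = 0.7845.
Mass saving = 1 − 0.7845 = 21.5 %.

21.5 %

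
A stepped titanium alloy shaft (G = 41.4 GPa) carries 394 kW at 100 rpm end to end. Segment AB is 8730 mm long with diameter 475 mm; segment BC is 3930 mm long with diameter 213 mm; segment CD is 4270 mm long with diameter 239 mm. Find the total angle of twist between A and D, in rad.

0.0314 rad

ω = 2π·100/60 = 10.47 rad/s, so T = P/ω = 394×10³ / 10.47 = 37620 N·m.
J_AB = π(0.475)⁴/32 = 5.00×10^-3 m⁴; J_BC = π(0.213)⁴/32 = 2.02×10^-4 m⁴; J_CD = π(0.239)⁴/32 = 3.20×10^-4 m⁴.
θ = (T/G)·Σ L_i/J_i = (37620/41.4×10⁹)·(8.73/5.00×10^-3 + 3.93/2.02×10^-4 + 4.27/3.20×10^-4) = 0.03138 rad.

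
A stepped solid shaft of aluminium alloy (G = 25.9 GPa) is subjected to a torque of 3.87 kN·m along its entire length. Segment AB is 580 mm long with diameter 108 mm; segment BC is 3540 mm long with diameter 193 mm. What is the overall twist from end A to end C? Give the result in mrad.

J_AB = π(0.108)⁴/32 = 1.34×10^-5 m⁴; J_BC = π(0.193)⁴/32 = 1.36×10^-4 m⁴.
θ = (T/G)·Σ L_i/J_i = (3870/25.9×10⁹)·(0.580/1.34×10^-5 + 3.54/1.36×10^-4) = 0.01037 rad.

10.4 mrad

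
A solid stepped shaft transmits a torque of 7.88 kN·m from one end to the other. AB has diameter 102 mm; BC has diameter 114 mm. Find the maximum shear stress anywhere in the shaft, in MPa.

Under the same torque, τ_max = 16T/(πd³) is largest where d is smallest — segment AB (d = 102 mm).
τ_max = 16·7880/(π·(0.102)³) = 3.782×10^7 Pa.

37.8 MPa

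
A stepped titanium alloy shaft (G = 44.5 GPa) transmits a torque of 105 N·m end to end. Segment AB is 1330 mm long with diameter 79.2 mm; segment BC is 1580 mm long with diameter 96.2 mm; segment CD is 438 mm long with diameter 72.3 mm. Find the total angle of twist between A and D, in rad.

0.00164 rad

J_AB = π(0.0792)⁴/32 = 3.86×10^-6 m⁴; J_BC = π(0.0962)⁴/32 = 8.41×10^-6 m⁴; J_CD = π(0.0723)⁴/32 = 2.68×10^-6 m⁴.
θ = (T/G)·Σ L_i/J_i = (105.0/44.5×10⁹)·(1.33/3.86×10^-6 + 1.58/8.41×10^-6 + 0.438/2.68×10^-6) = 1.641×10^-3 rad.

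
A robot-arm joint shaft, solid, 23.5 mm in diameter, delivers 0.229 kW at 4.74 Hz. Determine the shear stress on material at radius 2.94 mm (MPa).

0.755 MPa

ω = 2π·4.74 = 29.78 rad/s, so T = P/ω = 0.229×10³ / 29.78 = 7.689 N·m.
J = πd⁴/32 = π(0.0235)⁴/32 = 2.994×10^-8 m⁴.
Shear stress varies linearly with radius: τ = T·r/J = 7.689 × 0.00294 / 2.994×10^-8 = 7.550×10^5 Pa.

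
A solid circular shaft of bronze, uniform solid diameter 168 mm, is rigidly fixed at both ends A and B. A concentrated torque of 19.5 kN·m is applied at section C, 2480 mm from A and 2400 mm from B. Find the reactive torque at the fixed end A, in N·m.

With uniform GJ and both ends fixed, compatibility θ_AC = θ_CB gives T_A·a = T_B·b, together with T_A + T_B = T₀.
T_A = T₀·b/(a+b) = 19500·2400/4880 = 9590 N·m; T_B = 9910 N·m.

9590 N·m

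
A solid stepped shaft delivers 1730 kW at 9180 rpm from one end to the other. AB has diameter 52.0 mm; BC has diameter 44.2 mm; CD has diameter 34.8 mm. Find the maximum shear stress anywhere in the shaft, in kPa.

217000 kPa

ω = 2π·9180/60 = 961.3 rad/s, so T = P/ω = 1730×10³ / 961.3 = 1800 N·m.
Under the same torque, τ_max = 16T/(πd³) is largest where d is smallest — segment CD (d = 34.8 mm).
τ_max = 16·1800/(π·(0.0348)³) = 2.175×10^8 Pa.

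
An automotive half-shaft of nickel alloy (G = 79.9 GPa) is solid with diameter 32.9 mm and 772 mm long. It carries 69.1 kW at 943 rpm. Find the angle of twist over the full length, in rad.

0.0588 rad

ω = 2π·943/60 = 98.75 rad/s, so T = P/ω = 69.1×10³ / 98.75 = 699.7 N·m.
J = πd⁴/32 = π(0.0329)⁴/32 = 1.150×10^-7 m⁴.
θ = T·L/(G·J) = 699.7 × 0.772 / (79.9×10⁹ × 1.150×10^-7) = 0.05878 rad.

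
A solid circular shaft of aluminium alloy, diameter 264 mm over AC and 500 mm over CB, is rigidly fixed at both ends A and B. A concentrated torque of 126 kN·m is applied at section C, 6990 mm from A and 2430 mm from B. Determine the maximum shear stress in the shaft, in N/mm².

Compatibility: T_A·a/J_AC = T_B·b/J_CB with T_A + T_B = T₀.
J_AC = 4.77×10^-4 m⁴, J_CB = 6.14×10^-3 m⁴, so T_A = T₀·(J_AC/a)/((J_AC/a)+(J_CB/b)) = 3315 N·m, T_B = 122700 N·m.
τ in each portion: τ_AC = 9.18×10^5 Pa, τ_CB = 5.00×10^6 Pa; maximum is in CB.
τ_max = T_CB·r/J = 122700·0.250/6.14×10^-3 = 4.999×10^6 Pa.

5.00 N/mm²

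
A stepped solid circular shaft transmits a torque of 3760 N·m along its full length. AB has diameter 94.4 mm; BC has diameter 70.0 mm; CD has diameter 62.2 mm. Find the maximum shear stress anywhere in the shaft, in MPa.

79.6 MPa

Under the same torque, τ_max = 16T/(πd³) is largest where d is smallest — segment CD (d = 62.2 mm).
τ_max = 16·3760/(π·(0.0622)³) = 7.958×10^7 Pa.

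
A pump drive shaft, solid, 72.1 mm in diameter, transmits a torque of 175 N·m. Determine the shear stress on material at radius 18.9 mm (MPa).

1.25 MPa

J = πd⁴/32 = π(0.0721)⁴/32 = 2.653×10^-6 m⁴.
Shear stress varies linearly with radius: τ = T·r/J = 175.0 × 0.0189 / 2.653×10^-6 = 1.247×10^6 Pa.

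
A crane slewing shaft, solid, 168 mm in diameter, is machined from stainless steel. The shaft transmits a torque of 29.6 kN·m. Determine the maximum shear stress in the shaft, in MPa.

J = πd⁴/32 = π(0.168)⁴/32 = 7.821×10^-5 m⁴.
τ_max = T·r/J = 29600 × 0.0840 / 7.821×10^-5 = 3.179×10^7 Pa.

31.8 MPa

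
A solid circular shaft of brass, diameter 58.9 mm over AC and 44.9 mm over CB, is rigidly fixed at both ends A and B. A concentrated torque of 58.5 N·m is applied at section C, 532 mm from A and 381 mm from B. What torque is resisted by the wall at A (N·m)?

39.8 N·m

Compatibility: T_A·a/J_AC = T_B·b/J_CB with T_A + T_B = T₀.
J_AC = 1.18×10^-6 m⁴, J_CB = 3.99×10^-7 m⁴, so T_A = T₀·(J_AC/a)/((J_AC/a)+(J_CB/b)) = 39.75 N·m, T_B = 18.75 N·m.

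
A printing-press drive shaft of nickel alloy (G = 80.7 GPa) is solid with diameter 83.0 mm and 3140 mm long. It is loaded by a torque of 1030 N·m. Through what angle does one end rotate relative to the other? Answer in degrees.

0.493°

J = πd⁴/32 = π(0.0830)⁴/32 = 4.659×10^-6 m⁴.
θ = T·L/(G·J) = 1030 × 3.14 / (80.7×10⁹ × 4.659×10^-6) = 8.602×10^-3 rad.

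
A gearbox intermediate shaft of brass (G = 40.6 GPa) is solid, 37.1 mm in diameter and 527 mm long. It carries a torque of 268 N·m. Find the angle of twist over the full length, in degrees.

1.07°

J = πd⁴/32 = π(0.0371)⁴/32 = 1.860×10^-7 m⁴.
θ = T·L/(G·J) = 268.0 × 0.527 / (40.6×10⁹ × 1.860×10^-7) = 0.01870 rad.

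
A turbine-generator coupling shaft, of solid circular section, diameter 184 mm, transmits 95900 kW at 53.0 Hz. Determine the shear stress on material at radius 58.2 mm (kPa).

ω = 2π·53.0 = 333.0 rad/s, so T = P/ω = 95900×10³ / 333.0 = 288000 N·m.
J = πd⁴/32 = π(0.184)⁴/32 = 1.125×10^-4 m⁴.
Shear stress varies linearly with radius: τ = T·r/J = 288000 × 0.0582 / 1.125×10^-4 = 1.489×10^8 Pa.

149000 kPa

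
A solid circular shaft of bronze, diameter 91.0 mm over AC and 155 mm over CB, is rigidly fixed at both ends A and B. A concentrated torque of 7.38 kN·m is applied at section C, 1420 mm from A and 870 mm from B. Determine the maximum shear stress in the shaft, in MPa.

9.41 MPa

Compatibility: T_A·a/J_AC = T_B·b/J_CB with T_A + T_B = T₀.
J_AC = 6.73×10^-6 m⁴, J_CB = 5.67×10^-5 m⁴, so T_A = T₀·(J_AC/a)/((J_AC/a)+(J_CB/b)) = 500.7 N·m, T_B = 6879 N·m.
τ in each portion: τ_AC = 3.38×10^6 Pa, τ_CB = 9.41×10^6 Pa; maximum is in CB.
τ_max = T_CB·r/J = 6879·0.0775/5.67×10^-5 = 9.408×10^6 Pa.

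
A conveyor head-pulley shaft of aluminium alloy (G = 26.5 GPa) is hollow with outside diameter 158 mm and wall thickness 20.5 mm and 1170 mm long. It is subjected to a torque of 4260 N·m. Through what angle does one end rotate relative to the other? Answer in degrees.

0.252°

J = π(d_o⁴ − d_i⁴)/32 = π(0.158⁴ − 0.117⁴)/32 = 4.279×10^-5 m⁴.
θ = T·L/(G·J) = 4260 × 1.17 / (26.5×10⁹ × 4.279×10^-5) = 4.396×10^-3 rad.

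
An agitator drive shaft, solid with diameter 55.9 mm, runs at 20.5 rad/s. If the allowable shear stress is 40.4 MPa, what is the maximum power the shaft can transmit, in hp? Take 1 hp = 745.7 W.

38.1 hp

J = πd⁴/32 = π(0.0559)⁴/32 = 9.586×10^-7 m⁴.
T_max = τ_allow·J/r = 4.04×10^7 × 9.586×10^-7 / 0.0279 = 1386 N·m.
ω = 20.5 rad/s, so P_max = T_max·ω = 2.841×10^4 W.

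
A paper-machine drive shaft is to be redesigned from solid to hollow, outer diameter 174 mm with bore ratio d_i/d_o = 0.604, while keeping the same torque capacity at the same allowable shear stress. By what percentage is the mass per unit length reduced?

30.1 %

Equal τ_max and T ⇒ the solid shaft needs d_s³ = d_o³(1−k⁴), so d_s = 174·(1−0.604⁴)^(1/3) = 165.9 mm.
Area ratio A_h/A_s = d_o²(1−k²)/d_s² = (1−k²)/(1−k⁴)^(2/3) = 0.6986.
Mass saving = 1 − 0.6986 = 30.1 %.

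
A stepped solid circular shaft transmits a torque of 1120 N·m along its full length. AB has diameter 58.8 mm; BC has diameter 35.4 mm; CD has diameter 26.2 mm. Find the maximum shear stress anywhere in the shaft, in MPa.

317 MPa

Under the same torque, τ_max = 16T/(πd³) is largest where d is smallest — segment CD (d = 26.2 mm).
τ_max = 16·1120/(π·(0.0262)³) = 3.172×10^8 Pa.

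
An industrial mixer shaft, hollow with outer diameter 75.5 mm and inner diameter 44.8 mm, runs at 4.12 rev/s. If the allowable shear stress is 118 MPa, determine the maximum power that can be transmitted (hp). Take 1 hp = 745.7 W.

J = π(d_o⁴ − d_i⁴)/32 = π(0.0755⁴ − 0.0448⁴)/32 = 2.795×10^-6 m⁴.
T_max = τ_allow·J/r = 1.18×10^8 × 2.795×10^-6 / 0.0377 = 8735 N·m.
ω = 2π·4.12 = 25.89 rad/s, so P_max = T_max·ω = 2.261×10^5 W.

303 hp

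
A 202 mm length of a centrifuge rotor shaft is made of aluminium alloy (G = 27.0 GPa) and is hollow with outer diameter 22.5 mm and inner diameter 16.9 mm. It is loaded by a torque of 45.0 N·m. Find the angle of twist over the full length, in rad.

J = π(d_o⁴ − d_i⁴)/32 = π(0.0225⁴ − 0.0169⁴)/32 = 1.715×10^-8 m⁴.
θ = T·L/(G·J) = 45.00 × 0.202 / (27.0×10⁹ × 1.715×10^-8) = 0.01963 rad.

0.0196 rad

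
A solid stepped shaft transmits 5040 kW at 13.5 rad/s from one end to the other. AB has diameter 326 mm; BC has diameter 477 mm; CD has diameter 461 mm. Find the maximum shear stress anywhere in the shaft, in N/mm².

54.9 N/mm²

ω = 13.5 rad/s, so T = P/ω = 5040×10³ / 13.50 = 373300 N·m.
Under the same torque, τ_max = 16T/(πd³) is largest where d is smallest — segment AB (d = 326 mm).
τ_max = 16·373300/(π·(0.326)³) = 5.488×10^7 Pa.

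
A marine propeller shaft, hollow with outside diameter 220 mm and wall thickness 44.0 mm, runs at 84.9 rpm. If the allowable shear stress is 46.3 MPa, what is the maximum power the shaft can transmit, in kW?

749 kW

J = π(d_o⁴ − d_i⁴)/32 = π(0.220⁴ − 0.132⁴)/32 = 2.002×10^-4 m⁴.
T_max = τ_allow·J/r = 4.63×10^7 × 2.002×10^-4 / 0.110 = 84260 N·m.
ω = 2π·84.9/60 = 8.891 rad/s, so P_max = T_max·ω = 7.491×10^5 W.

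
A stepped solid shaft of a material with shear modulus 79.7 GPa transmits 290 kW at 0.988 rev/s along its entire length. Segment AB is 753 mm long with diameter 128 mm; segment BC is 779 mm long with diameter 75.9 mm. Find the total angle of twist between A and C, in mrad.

157 mrad

ω = 2π·0.988 = 6.208 rad/s, so T = P/ω = 290×10³ / 6.208 = 46720 N·m.
J_AB = π(0.128)⁴/32 = 2.64×10^-5 m⁴; J_BC = π(0.0759)⁴/32 = 3.26×10^-6 m⁴.
θ = (T/G)·Σ L_i/J_i = (46720/79.7×10⁹)·(0.753/2.64×10^-5 + 0.779/3.26×10^-6) = 0.1569 rad.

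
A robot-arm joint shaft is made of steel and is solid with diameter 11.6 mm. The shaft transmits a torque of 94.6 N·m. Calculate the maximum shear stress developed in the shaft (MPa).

309 MPa

J = πd⁴/32 = π(0.0116)⁴/32 = 1.778×10^-9 m⁴.
τ_max = T·r/J = 94.60 × 0.00580 / 1.778×10^-9 = 3.087×10^8 Pa.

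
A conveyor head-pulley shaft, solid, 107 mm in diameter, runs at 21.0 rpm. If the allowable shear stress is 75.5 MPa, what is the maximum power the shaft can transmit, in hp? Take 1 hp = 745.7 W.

J = πd⁴/32 = π(0.107)⁴/32 = 1.287×10^-5 m⁴.
T_max = τ_allow·J/r = 7.55×10^7 × 1.287×10^-5 / 0.0535 = 18160 N·m.
ω = 2π·21.0/60 = 2.199 rad/s, so P_max = T_max·ω = 3.994×10^4 W.

53.6 hp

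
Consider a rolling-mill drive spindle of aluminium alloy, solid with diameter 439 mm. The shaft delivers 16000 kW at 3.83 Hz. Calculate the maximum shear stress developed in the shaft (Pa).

ω = 2π·3.83 = 24.06 rad/s, so T = P/ω = 16000×10³ / 24.06 = 664900 N·m.
J = πd⁴/32 = π(0.439)⁴/32 = 3.646×10^-3 m⁴.
τ_max = T·r/J = 664900 × 0.220 / 3.646×10^-3 = 4.002×10^7 Pa.

4.00e7 Pa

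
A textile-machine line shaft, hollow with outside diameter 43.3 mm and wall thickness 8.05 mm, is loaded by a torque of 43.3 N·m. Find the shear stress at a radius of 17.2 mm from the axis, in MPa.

2.56 MPa

J = π(d_o⁴ − d_i⁴)/32 = π(0.0433⁴ − 0.0272⁴)/32 = 2.914×10^-7 m⁴.
Shear stress varies linearly with radius: τ = T·r/J = 43.30 × 0.0172 / 2.914×10^-7 = 2.556×10^6 Pa.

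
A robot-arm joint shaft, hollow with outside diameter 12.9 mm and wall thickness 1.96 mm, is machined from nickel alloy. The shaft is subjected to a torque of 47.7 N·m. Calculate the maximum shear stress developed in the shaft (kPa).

J = π(d_o⁴ − d_i⁴)/32 = π(0.0129⁴ − 0.00898⁴)/32 = 2.080×10^-9 m⁴.
τ_max = T·r/J = 47.70 × 0.00645 / 2.080×10^-9 = 1.479×10^8 Pa.

148000 kPa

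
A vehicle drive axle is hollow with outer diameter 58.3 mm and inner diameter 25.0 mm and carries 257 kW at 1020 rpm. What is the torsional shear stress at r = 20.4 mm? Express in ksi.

6.50 ksi

ω = 2π·1020/60 = 106.8 rad/s, so T = P/ω = 257×10³ / 106.8 = 2406 N·m.
J = π(d_o⁴ − d_i⁴)/32 = π(0.0583⁴ − 0.0250⁴)/32 = 1.096×10^-6 m⁴.
Shear stress varies linearly with radius: τ = T·r/J = 2406 × 0.0204 / 1.096×10^-6 = 4.479×10^7 Pa.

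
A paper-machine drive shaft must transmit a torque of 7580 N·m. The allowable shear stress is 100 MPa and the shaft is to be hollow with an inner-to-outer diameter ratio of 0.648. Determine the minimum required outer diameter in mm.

77.7 mm

For a hollow shaft with d_i/d_o = 0.648: τ_max = 16T/(π d_o³ (1−k⁴)), so d_o = [16T/(π τ_allow (1−k⁴))]^(1/3) = [16·7580/(π·1.00×10^8·0.8237)]^(1/3) = 0.07768 m.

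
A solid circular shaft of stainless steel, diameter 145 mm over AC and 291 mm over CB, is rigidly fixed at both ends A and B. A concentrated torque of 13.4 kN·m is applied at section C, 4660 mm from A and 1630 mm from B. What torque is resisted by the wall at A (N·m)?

283 N·m

Compatibility: T_A·a/J_AC = T_B·b/J_CB with T_A + T_B = T₀.
J_AC = 4.34×10^-5 m⁴, J_CB = 7.04×10^-4 m⁴, so T_A = T₀·(J_AC/a)/((J_AC/a)+(J_CB/b)) = 282.8 N·m, T_B = 13120 N·m.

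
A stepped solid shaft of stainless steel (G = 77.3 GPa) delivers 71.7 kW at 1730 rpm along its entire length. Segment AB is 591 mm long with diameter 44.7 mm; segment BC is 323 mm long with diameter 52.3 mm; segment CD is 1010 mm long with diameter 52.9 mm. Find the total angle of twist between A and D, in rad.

ω = 2π·1730/60 = 181.2 rad/s, so T = P/ω = 71.7×10³ / 181.2 = 395.8 N·m.
J_AB = π(0.0447)⁴/32 = 3.92×10^-7 m⁴; J_BC = π(0.0523)⁴/32 = 7.35×10^-7 m⁴; J_CD = π(0.0529)⁴/32 = 7.69×10^-7 m⁴.
θ = (T/G)·Σ L_i/J_i = (395.8/77.3×10⁹)·(0.591/3.92×10^-7 + 0.323/7.35×10^-7 + 1.01/7.69×10^-7) = 0.01670 rad.

0.0167 rad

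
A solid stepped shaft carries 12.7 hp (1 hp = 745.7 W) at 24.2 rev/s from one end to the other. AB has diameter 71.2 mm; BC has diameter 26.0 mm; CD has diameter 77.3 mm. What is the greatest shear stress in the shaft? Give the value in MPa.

18.0 MPa

ω = 2π·24.2 = 152.1 rad/s, so T = P/ω = 12.7×745.7 / 152.1 = 62.28 N·m.
Under the same torque, τ_max = 16T/(πd³) is largest where d is smallest — segment BC (d = 26.0 mm).
τ_max = 16·62.28/(π·(0.0260)³) = 1.805×10^7 Pa.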